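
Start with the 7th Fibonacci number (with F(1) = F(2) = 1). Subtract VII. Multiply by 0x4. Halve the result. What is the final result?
Convert the 7th Fibonacci number (with F(1) = F(2) = 1) (Fibonacci index) → 1, 1, 2, 3, 5, 8, 13 → 13 (decimal)
Start: 13
Convert VII (Roman numeral) → 5 + 1 + 1 = 7 (decimal)
13 - 7 = 6
Convert 0x4 (hexadecimal) → 4 (decimal)
6 × 4 = 24
24 ÷ 2 = 12
12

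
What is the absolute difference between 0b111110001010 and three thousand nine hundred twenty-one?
Convert 0b111110001010 (binary) → 2048 + 1024 + 512 + 256 + 128 + 8 + 2 = 3978 (decimal)
Convert three thousand nine hundred twenty-one (English words) → 3×1000 + 9×100 + 21 = 3921 (decimal)
Compute |3978 - 3921| = 57
57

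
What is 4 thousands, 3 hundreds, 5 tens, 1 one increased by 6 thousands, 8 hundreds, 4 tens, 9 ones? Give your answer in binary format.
Convert 4 thousands, 3 hundreds, 5 tens, 1 one (place-value notation) → 4×1000 + 3×100 + 5×10 + 1 = 4351 (decimal)
Convert 6 thousands, 8 hundreds, 4 tens, 9 ones (place-value notation) → 6×1000 + 8×100 + 4×10 + 9 = 6849 (decimal)
Compute 4351 + 6849 = 11200
Convert 11200 (decimal) → 11200 = 8192 + 2048 + 512 + 256 + 128 + 64 → 0b10101111000000 (binary)
0b10101111000000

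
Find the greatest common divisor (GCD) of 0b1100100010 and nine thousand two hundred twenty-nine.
Convert 0b1100100010 (binary) → 512 + 256 + 32 + 2 = 802 (decimal)
Convert nine thousand two hundred twenty-nine (English words) → 9×1000 + 2×100 + 29 = 9229 (decimal)
Compute gcd(802, 9229) = 1
1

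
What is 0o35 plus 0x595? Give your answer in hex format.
Convert 0o35 (octal) → 3×8 + 5 = 29 (decimal)
Convert 0x595 (hexadecimal) → 5×256 + 9×16 + 5 = 1429 (decimal)
Compute 29 + 1429 = 1458
Convert 1458 (decimal) → 1458 = 5×256 + 11×16 + 2 → 0x5B2 (hexadecimal)
0x5B2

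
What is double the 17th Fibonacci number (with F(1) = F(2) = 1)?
The 17th Fibonacci number (with F(1) = F(2) = 1) = 1597
Compute 1597 × 2 = 3194
3194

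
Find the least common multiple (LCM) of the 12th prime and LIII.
Convert the 12th prime (prime index) → 37 (decimal)
Convert LIII (Roman numeral) → 50 + 1 + 1 + 1 = 53 (decimal)
Compute lcm(37, 53) = 1961
1961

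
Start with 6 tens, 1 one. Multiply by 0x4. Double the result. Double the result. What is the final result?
Convert 6 tens, 1 one (place-value notation) → 6×10 + 1 = 61 (decimal)
Start: 61
Convert 0x4 (hexadecimal) → 4 (decimal)
61 × 4 = 244
244 × 2 = 488
488 × 2 = 976
976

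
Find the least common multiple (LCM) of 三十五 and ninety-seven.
Convert 三十五 (Chinese numeral) → 3×10 + 5 = 35 (decimal)
Convert ninety-seven (English words) → 97 (decimal)
Compute lcm(35, 97) = 3395
3395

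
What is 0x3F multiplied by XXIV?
Convert 0x3F (hexadecimal) → 3×16 + 15 = 63 (decimal)
Convert XXIV (Roman numeral) → 10 + 10 + 4 = 24 (decimal)
Compute 63 × 24 = 1512
1512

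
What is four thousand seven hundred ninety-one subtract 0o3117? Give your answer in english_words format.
Convert four thousand seven hundred ninety-one (English words) → 4×1000 + 7×100 + 91 = 4791 (decimal)
Convert 0o3117 (octal) → 3×512 + 1×64 + 1×8 + 7 = 1615 (decimal)
Compute 4791 - 1615 = 3176
Convert 3176 (decimal) → 3176 = 3×1000 + 1×100 + 76 → three thousand one hundred seventy-six (English words)
three thousand one hundred seventy-six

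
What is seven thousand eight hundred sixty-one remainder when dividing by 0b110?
Convert seven thousand eight hundred sixty-one (English words) → 7×1000 + 8×100 + 61 = 7861 (decimal)
Convert 0b110 (binary) → 4 + 2 = 6 (decimal)
Compute 7861 mod 6 = 1
1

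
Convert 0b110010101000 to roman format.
Convert 0b110010101000 (binary) → 2048 + 1024 + 128 + 32 + 8 = 3240 (decimal)
Convert 3240 (decimal) → 3240 = 1000 + 1000 + 1000 + 100 + 100 + 40 → MMMCCXL (Roman numeral)
MMMCCXL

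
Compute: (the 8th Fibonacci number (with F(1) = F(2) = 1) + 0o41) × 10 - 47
Convert the 8th Fibonacci number (with F(1) = F(2) = 1) (Fibonacci index) → 1, 1, 2, 3, 5, 8, 13, 21 → 21 (decimal)
Convert 0o41 (octal) → 4×8 + 1 = 33 (decimal)
Expression in decimal: (21 + 33) × 10 - 47
Parentheses first: 21 + 33 = 54
Multiply: 54 × 10 = 540
Subtract: 540 - 47 = 493
493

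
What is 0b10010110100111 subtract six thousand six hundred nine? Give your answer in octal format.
Convert 0b10010110100111 (binary) → 8192 + 1024 + 256 + 128 + 32 + 4 + 2 + 1 = 9639 (decimal)
Convert six thousand six hundred nine (English words) → 6×1000 + 6×100 + 9 = 6609 (decimal)
Compute 9639 - 6609 = 3030
Convert 3030 (decimal) → 3030 = 5×512 + 7×64 + 2×8 + 6 → 0o5726 (octal)
0o5726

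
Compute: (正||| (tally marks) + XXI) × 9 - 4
Convert 正||| (tally marks) → 5 + 3 = 8 (decimal)
Convert XXI (Roman numeral) → 10 + 10 + 1 = 21 (decimal)
Expression in decimal: (8 + 21) × 9 - 4
Parentheses first: 8 + 21 = 29
Multiply: 29 × 9 = 261
Subtract: 261 - 4 = 257
257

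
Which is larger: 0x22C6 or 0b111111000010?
Convert 0x22C6 (hexadecimal) → 2×4096 + 2×256 + 12×16 + 6 = 8902 (decimal)
Convert 0b111111000010 (binary) → 2048 + 1024 + 512 + 256 + 128 + 64 + 2 = 4034 (decimal)
Compare 8902 vs 4034: larger = 8902
8902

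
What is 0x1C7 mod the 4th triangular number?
Convert 0x1C7 (hexadecimal) → 1×256 + 12×16 + 7 = 455 (decimal)
Convert the 4th triangular number (triangular index) → 4×5/2 = 10 (decimal)
Compute 455 mod 10 = 5
5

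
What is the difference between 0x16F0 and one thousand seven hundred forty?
Convert 0x16F0 (hexadecimal) → 1×4096 + 6×256 + 15×16 = 5872 (decimal)
Convert one thousand seven hundred forty (English words) → 1×1000 + 7×100 + 40 = 1740 (decimal)
Difference: |5872 - 1740| = 4132
4132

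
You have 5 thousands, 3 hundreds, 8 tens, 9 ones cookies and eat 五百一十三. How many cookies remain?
Convert 5 thousands, 3 hundreds, 8 tens, 9 ones (place-value notation) → 5×1000 + 3×100 + 8×10 + 9 = 5389 (decimal)
Convert 五百一十三 (Chinese numeral) → 5×100 + 1×10 + 3 = 513 (decimal)
Compute 5389 - 513 = 4876
4876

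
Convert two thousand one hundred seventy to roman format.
Convert two thousand one hundred seventy (English words) → 2×1000 + 1×100 + 70 = 2170 (decimal)
Convert 2170 (decimal) → 2170 = 1000 + 1000 + 100 + 50 + 10 + 10 → MMCLXX (Roman numeral)
MMCLXX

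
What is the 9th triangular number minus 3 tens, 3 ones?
The 9th triangular number = 9×10/2 = 45
Convert 3 tens, 3 ones (place-value notation) → 3×10 + 3 = 33 (decimal)
Compute 45 - 33 = 12
12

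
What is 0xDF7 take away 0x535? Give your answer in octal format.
Convert 0xDF7 (hexadecimal) → 13×256 + 15×16 + 7 = 3575 (decimal)
Convert 0x535 (hexadecimal) → 5×256 + 3×16 + 5 = 1333 (decimal)
Compute 3575 - 1333 = 2242
Convert 2242 (decimal) → 2242 = 4×512 + 3×64 + 2 → 0o4302 (octal)
0o4302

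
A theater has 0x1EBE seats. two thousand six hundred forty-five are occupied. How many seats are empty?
Convert 0x1EBE (hexadecimal) → 1×4096 + 14×256 + 11×16 + 14 = 7870 (decimal)
Convert two thousand six hundred forty-five (English words) → 2×1000 + 6×100 + 45 = 2645 (decimal)
Compute 7870 - 2645 = 5225
5225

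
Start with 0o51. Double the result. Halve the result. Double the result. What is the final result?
Convert 0o51 (octal) → 5×8 + 1 = 41 (decimal)
Start: 41
41 × 2 = 82
82 ÷ 2 = 41
41 × 2 = 82
82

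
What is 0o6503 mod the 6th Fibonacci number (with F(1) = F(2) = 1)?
Convert 0o6503 (octal) → 6×512 + 5×64 + 3 = 3395 (decimal)
Convert the 6th Fibonacci number (with F(1) = F(2) = 1) (Fibonacci index) → 1, 1, 2, 3, 5, 8 → 8 (decimal)
Compute 3395 mod 8 = 3
3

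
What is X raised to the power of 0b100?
Convert X (Roman numeral) → 10 (decimal)
Convert 0b100 (binary) → 4 (decimal)
Compute 10 ^ 4 = 10000
10000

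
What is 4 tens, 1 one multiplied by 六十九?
Convert 4 tens, 1 one (place-value notation) → 4×10 + 1 = 41 (decimal)
Convert 六十九 (Chinese numeral) → 6×10 + 9 = 69 (decimal)
Compute 41 × 69 = 2829
2829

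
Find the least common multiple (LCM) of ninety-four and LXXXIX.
Convert ninety-four (English words) → 94 (decimal)
Convert LXXXIX (Roman numeral) → 50 + 10 + 10 + 10 + 9 = 89 (decimal)
Compute lcm(94, 89) = 8366
8366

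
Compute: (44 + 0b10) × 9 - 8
Convert 0b10 (binary) → 2 (decimal)
Expression in decimal: (44 + 2) × 9 - 8
Parentheses first: 44 + 2 = 46
Multiply: 46 × 9 = 414
Subtract: 414 - 8 = 406
406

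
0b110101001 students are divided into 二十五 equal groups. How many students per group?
Convert 0b110101001 (binary) → 256 + 128 + 32 + 8 + 1 = 425 (decimal)
Convert 二十五 (Chinese numeral) → 2×10 + 5 = 25 (decimal)
Compute 425 ÷ 25 = 17
17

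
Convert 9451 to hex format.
Convert 9451 (decimal) → 9451 = 2×4096 + 4×256 + 14×16 + 11 → 0x24EB (hexadecimal)
0x24EB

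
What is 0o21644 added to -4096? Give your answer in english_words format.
Convert 0o21644 (octal) → 2×4096 + 1×512 + 6×64 + 4×8 + 4 = 9124 (decimal)
Compute 9124 + -4096 = 5028
Convert 5028 (decimal) → 5028 = 5×1000 + 28 → five thousand twenty-eight (English words)
five thousand twenty-eight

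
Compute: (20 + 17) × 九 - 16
Convert 九 (Chinese numeral) → 9 (decimal)
Expression in decimal: (20 + 17) × 9 - 16
Parentheses first: 20 + 17 = 37
Multiply: 37 × 9 = 333
Subtract: 333 - 16 = 317
317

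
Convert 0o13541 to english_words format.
Convert 0o13541 (octal) → 1×4096 + 3×512 + 5×64 + 4×8 + 1 = 5985 (decimal)
Convert 5985 (decimal) → 5985 = 5×1000 + 9×100 + 85 → five thousand nine hundred eighty-five (English words)
five thousand nine hundred eighty-five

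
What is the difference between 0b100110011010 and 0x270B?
Convert 0b100110011010 (binary) → 2048 + 256 + 128 + 16 + 8 + 2 = 2458 (decimal)
Convert 0x270B (hexadecimal) → 2×4096 + 7×256 + 11 = 9995 (decimal)
Difference: |2458 - 9995| = 7537
7537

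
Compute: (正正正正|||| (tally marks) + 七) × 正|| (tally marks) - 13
Convert 正正正正|||| (tally marks) → 5 + 5 + 5 + 5 + 4 = 24 (decimal)
Convert 七 (Chinese numeral) → 7 (decimal)
Convert 正|| (tally marks) → 5 + 2 = 7 (decimal)
Expression in decimal: (24 + 7) × 7 - 13
Parentheses first: 24 + 7 = 31
Multiply: 31 × 7 = 217
Subtract: 217 - 13 = 204
204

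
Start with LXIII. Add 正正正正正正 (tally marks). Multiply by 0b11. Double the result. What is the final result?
Convert LXIII (Roman numeral) → 50 + 10 + 1 + 1 + 1 = 63 (decimal)
Start: 63
Convert 正正正正正正 (tally marks) → 5 + 5 + 5 + 5 + 5 + 5 = 30 (decimal)
63 + 30 = 93
Convert 0b11 (binary) → 2 + 1 = 3 (decimal)
93 × 3 = 279
279 × 2 = 558
558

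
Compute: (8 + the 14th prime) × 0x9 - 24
Convert the 14th prime (prime index) → 43 (decimal)
Convert 0x9 (hexadecimal) → 9 (decimal)
Expression in decimal: (8 + 43) × 9 - 24
Parentheses first: 8 + 43 = 51
Multiply: 51 × 9 = 459
Subtract: 459 - 24 = 435
435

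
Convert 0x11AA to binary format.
Convert 0x11AA (hexadecimal) → 1×4096 + 1×256 + 10×16 + 10 = 4522 (decimal)
Convert 4522 (decimal) → 4522 = 4096 + 256 + 128 + 32 + 8 + 2 → 0b1000110101010 (binary)
0b1000110101010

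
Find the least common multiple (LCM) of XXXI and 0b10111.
Convert XXXI (Roman numeral) → 10 + 10 + 10 + 1 = 31 (decimal)
Convert 0b10111 (binary) → 16 + 4 + 2 + 1 = 23 (decimal)
Compute lcm(31, 23) = 713
713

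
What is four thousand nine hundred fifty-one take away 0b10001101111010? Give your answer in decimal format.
Convert four thousand nine hundred fifty-one (English words) → 4×1000 + 9×100 + 51 = 4951 (decimal)
Convert 0b10001101111010 (binary) → 8192 + 512 + 256 + 64 + 32 + 16 + 8 + 2 = 9082 (decimal)
Compute 4951 - 9082 = -4131
-4131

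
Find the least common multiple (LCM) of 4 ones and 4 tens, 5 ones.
Convert 4 ones (place-value notation) → 4 (decimal)
Convert 4 tens, 5 ones (place-value notation) → 4×10 + 5 = 45 (decimal)
Compute lcm(4, 45) = 180
180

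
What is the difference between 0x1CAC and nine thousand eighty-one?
Convert 0x1CAC (hexadecimal) → 1×4096 + 12×256 + 10×16 + 12 = 7340 (decimal)
Convert nine thousand eighty-one (English words) → 9×1000 + 81 = 9081 (decimal)
Difference: |7340 - 9081| = 1741
1741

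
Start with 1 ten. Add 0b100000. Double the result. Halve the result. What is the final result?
Convert 1 ten (place-value notation) → 1×10 = 10 (decimal)
Start: 10
Convert 0b100000 (binary) → 32 (decimal)
10 + 32 = 42
42 × 2 = 84
84 ÷ 2 = 42
42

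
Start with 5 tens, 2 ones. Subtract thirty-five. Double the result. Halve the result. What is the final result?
Convert 5 tens, 2 ones (place-value notation) → 5×10 + 2 = 52 (decimal)
Start: 52
Convert thirty-five (English words) → 35 (decimal)
52 - 35 = 17
17 × 2 = 34
34 ÷ 2 = 17
17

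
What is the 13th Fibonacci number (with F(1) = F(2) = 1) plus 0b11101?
The 13th Fibonacci number (with F(1) = F(2) = 1): 1, 1, 2, 3, 5, 8, 13, 21, 34, 55, 89, 144, 233 → 233
Convert 0b11101 (binary) → 16 + 8 + 4 + 1 = 29 (decimal)
Compute 233 + 29 = 262
262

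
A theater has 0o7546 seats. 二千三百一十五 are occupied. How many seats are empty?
Convert 0o7546 (octal) → 7×512 + 5×64 + 4×8 + 6 = 3942 (decimal)
Convert 二千三百一十五 (Chinese numeral) → 2×1000 + 3×100 + 1×10 + 5 = 2315 (decimal)
Compute 3942 - 2315 = 1627
1627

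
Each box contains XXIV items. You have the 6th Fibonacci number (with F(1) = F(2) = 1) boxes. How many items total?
Convert XXIV (Roman numeral) → 10 + 10 + 4 = 24 (decimal)
Convert the 6th Fibonacci number (with F(1) = F(2) = 1) (Fibonacci index) → 1, 1, 2, 3, 5, 8 → 8 (decimal)
Compute 24 × 8 = 192
192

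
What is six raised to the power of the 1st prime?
Convert six (English words) → 6 (decimal)
Convert the 1st prime (prime index) → 2 (decimal)
Compute 6 ^ 2 = 36
36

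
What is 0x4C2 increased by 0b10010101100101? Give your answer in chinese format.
Convert 0x4C2 (hexadecimal) → 4×256 + 12×16 + 2 = 1218 (decimal)
Convert 0b10010101100101 (binary) → 8192 + 1024 + 256 + 64 + 32 + 4 + 1 = 9573 (decimal)
Compute 1218 + 9573 = 10791
Convert 10791 (decimal) → 10791 = 1×10000 + 7×100 + 9×10 + 1 → 一万零七百九十一 (Chinese numeral)
一万零七百九十一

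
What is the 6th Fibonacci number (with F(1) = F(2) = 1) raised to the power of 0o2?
Convert the 6th Fibonacci number (with F(1) = F(2) = 1) (Fibonacci index) → 1, 1, 2, 3, 5, 8 → 8 (decimal)
Convert 0o2 (octal) → 2 (decimal)
Compute 8 ^ 2 = 64
64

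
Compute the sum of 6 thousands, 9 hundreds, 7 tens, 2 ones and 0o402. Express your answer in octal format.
Convert 6 thousands, 9 hundreds, 7 tens, 2 ones (place-value notation) → 6×1000 + 9×100 + 7×10 + 2 = 6972 (decimal)
Convert 0o402 (octal) → 4×64 + 2 = 258 (decimal)
Compute 6972 + 258 = 7230
Convert 7230 (decimal) → 7230 = 1×4096 + 6×512 + 7×8 + 6 → 0o16076 (octal)
0o16076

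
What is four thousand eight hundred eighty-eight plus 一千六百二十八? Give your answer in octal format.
Convert four thousand eight hundred eighty-eight (English words) → 4×1000 + 8×100 + 88 = 4888 (decimal)
Convert 一千六百二十八 (Chinese numeral) → 1×1000 + 6×100 + 2×10 + 8 = 1628 (decimal)
Compute 4888 + 1628 = 6516
Convert 6516 (decimal) → 6516 = 1×4096 + 4×512 + 5×64 + 6×8 + 4 → 0o14564 (octal)
0o14564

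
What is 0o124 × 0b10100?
Convert 0o124 (octal) → 1×64 + 2×8 + 4 = 84 (decimal)
Convert 0b10100 (binary) → 16 + 4 = 20 (decimal)
Compute 84 × 20 = 1680
1680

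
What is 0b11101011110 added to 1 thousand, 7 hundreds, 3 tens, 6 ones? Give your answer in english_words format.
Convert 0b11101011110 (binary) → 1024 + 512 + 256 + 64 + 16 + 8 + 4 + 2 = 1886 (decimal)
Convert 1 thousand, 7 hundreds, 3 tens, 6 ones (place-value notation) → 1×1000 + 7×100 + 3×10 + 6 = 1736 (decimal)
Compute 1886 + 1736 = 3622
Convert 3622 (decimal) → 3622 = 3×1000 + 6×100 + 22 → three thousand six hundred twenty-two (English words)
three thousand six hundred twenty-two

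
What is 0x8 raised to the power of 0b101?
Convert 0x8 (hexadecimal) → 8 (decimal)
Convert 0b101 (binary) → 4 + 1 = 5 (decimal)
Compute 8 ^ 5 = 32768
32768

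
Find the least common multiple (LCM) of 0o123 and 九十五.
Convert 0o123 (octal) → 1×64 + 2×8 + 3 = 83 (decimal)
Convert 九十五 (Chinese numeral) → 9×10 + 5 = 95 (decimal)
Compute lcm(83, 95) = 7885
7885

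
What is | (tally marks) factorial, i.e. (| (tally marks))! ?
Convert | (tally marks) → 1 (decimal)
Compute 1! = 1
1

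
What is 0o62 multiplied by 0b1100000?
Convert 0o62 (octal) → 6×8 + 2 = 50 (decimal)
Convert 0b1100000 (binary) → 64 + 32 = 96 (decimal)
Compute 50 × 96 = 4800
4800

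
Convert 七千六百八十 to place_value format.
Convert 七千六百八十 (Chinese numeral) → 7×1000 + 6×100 + 8×10 = 7680 (decimal)
Convert 7680 (decimal) → 7680 = 7×1000 + 6×100 + 8×10 → 7 thousands, 6 hundreds, 8 tens (place-value notation)
7 thousands, 6 hundreds, 8 tens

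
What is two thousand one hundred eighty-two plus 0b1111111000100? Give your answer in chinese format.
Convert two thousand one hundred eighty-two (English words) → 2×1000 + 1×100 + 82 = 2182 (decimal)
Convert 0b1111111000100 (binary) → 4096 + 2048 + 1024 + 512 + 256 + 128 + 64 + 4 = 8132 (decimal)
Compute 2182 + 8132 = 10314
Convert 10314 (decimal) → 10314 = 1×10000 + 3×100 + 1×10 + 4 → 一万零三百一十四 (Chinese numeral)
一万零三百一十四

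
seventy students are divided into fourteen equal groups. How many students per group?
Convert seventy (English words) → 70 (decimal)
Convert fourteen (English words) → 14 (decimal)
Compute 70 ÷ 14 = 5
5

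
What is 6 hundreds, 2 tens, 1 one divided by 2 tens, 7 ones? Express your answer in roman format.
Convert 6 hundreds, 2 tens, 1 one (place-value notation) → 6×100 + 2×10 + 1 = 621 (decimal)
Convert 2 tens, 7 ones (place-value notation) → 2×10 + 7 = 27 (decimal)
Compute 621 ÷ 27 = 23
Convert 23 (decimal) → 23 = 10 + 10 + 1 + 1 + 1 → XXIII (Roman numeral)
XXIII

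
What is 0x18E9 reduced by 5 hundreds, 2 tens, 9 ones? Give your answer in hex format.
Convert 0x18E9 (hexadecimal) → 1×4096 + 8×256 + 14×16 + 9 = 6377 (decimal)
Convert 5 hundreds, 2 tens, 9 ones (place-value notation) → 5×100 + 2×10 + 9 = 529 (decimal)
Compute 6377 - 529 = 5848
Convert 5848 (decimal) → 5848 = 1×4096 + 6×256 + 13×16 + 8 → 0x16D8 (hexadecimal)
0x16D8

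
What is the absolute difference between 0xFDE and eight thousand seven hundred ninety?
Convert 0xFDE (hexadecimal) → 15×256 + 13×16 + 14 = 4062 (decimal)
Convert eight thousand seven hundred ninety (English words) → 8×1000 + 7×100 + 90 = 8790 (decimal)
Compute |4062 - 8790| = 4728
4728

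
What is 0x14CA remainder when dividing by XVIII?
Convert 0x14CA (hexadecimal) → 1×4096 + 4×256 + 12×16 + 10 = 5322 (decimal)
Convert XVIII (Roman numeral) → 10 + 5 + 1 + 1 + 1 = 18 (decimal)
Compute 5322 mod 18 = 12
12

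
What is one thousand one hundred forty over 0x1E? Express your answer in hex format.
Convert one thousand one hundred forty (English words) → 1×1000 + 1×100 + 40 = 1140 (decimal)
Convert 0x1E (hexadecimal) → 1×16 + 14 = 30 (decimal)
Compute 1140 ÷ 30 = 38
Convert 38 (decimal) → 38 = 2×16 + 6 → 0x26 (hexadecimal)
0x26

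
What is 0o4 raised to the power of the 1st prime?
Convert 0o4 (octal) → 4 (decimal)
Convert the 1st prime (prime index) → 2 (decimal)
Compute 4 ^ 2 = 16
16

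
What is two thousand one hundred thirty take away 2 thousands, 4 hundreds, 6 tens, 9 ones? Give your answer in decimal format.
Convert two thousand one hundred thirty (English words) → 2×1000 + 1×100 + 30 = 2130 (decimal)
Convert 2 thousands, 4 hundreds, 6 tens, 9 ones (place-value notation) → 2×1000 + 4×100 + 6×10 + 9 = 2469 (decimal)
Compute 2130 - 2469 = -339
-339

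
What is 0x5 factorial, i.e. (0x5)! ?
Convert 0x5 (hexadecimal) → 5 (decimal)
Compute 5! = 120
120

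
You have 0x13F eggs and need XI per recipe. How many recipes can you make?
Convert 0x13F (hexadecimal) → 1×256 + 3×16 + 15 = 319 (decimal)
Convert XI (Roman numeral) → 10 + 1 = 11 (decimal)
Compute 319 ÷ 11 = 29
29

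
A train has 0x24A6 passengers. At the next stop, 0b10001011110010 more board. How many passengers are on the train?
Convert 0x24A6 (hexadecimal) → 2×4096 + 4×256 + 10×16 + 6 = 9382 (decimal)
Convert 0b10001011110010 (binary) → 8192 + 512 + 128 + 64 + 32 + 16 + 2 = 8946 (decimal)
Compute 9382 + 8946 = 18328
18328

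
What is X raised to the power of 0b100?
Convert X (Roman numeral) → 10 (decimal)
Convert 0b100 (binary) → 4 (decimal)
Compute 10 ^ 4 = 10000
10000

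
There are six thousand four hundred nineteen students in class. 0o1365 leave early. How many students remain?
Convert six thousand four hundred nineteen (English words) → 6×1000 + 4×100 + 19 = 6419 (decimal)
Convert 0o1365 (octal) → 1×512 + 3×64 + 6×8 + 5 = 757 (decimal)
Compute 6419 - 757 = 5662
5662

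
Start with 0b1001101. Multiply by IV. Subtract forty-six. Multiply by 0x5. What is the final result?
Convert 0b1001101 (binary) → 64 + 8 + 4 + 1 = 77 (decimal)
Start: 77
Convert IV (Roman numeral) → 4 (decimal)
77 × 4 = 308
Convert forty-six (English words) → 46 (decimal)
308 - 46 = 262
Convert 0x5 (hexadecimal) → 5 (decimal)
262 × 5 = 1310
1310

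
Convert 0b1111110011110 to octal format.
Convert 0b1111110011110 (binary) → 4096 + 2048 + 1024 + 512 + 256 + 128 + 16 + 8 + 4 + 2 = 8094 (decimal)
Convert 8094 (decimal) → 8094 = 1×4096 + 7×512 + 6×64 + 3×8 + 6 → 0o17636 (octal)
0o17636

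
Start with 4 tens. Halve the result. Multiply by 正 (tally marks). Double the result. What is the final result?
Convert 4 tens (place-value notation) → 4×10 = 40 (decimal)
Start: 40
40 ÷ 2 = 20
Convert 正 (tally marks) → 5 (decimal)
20 × 5 = 100
100 × 2 = 200
200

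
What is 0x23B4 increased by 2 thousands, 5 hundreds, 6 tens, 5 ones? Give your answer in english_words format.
Convert 0x23B4 (hexadecimal) → 2×4096 + 3×256 + 11×16 + 4 = 9140 (decimal)
Convert 2 thousands, 5 hundreds, 6 tens, 5 ones (place-value notation) → 2×1000 + 5×100 + 6×10 + 5 = 2565 (decimal)
Compute 9140 + 2565 = 11705
Convert 11705 (decimal) → 11705 = 11×1000 + 7×100 + 5 → eleven thousand seven hundred five (English words)
eleven thousand seven hundred five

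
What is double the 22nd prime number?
The 22nd prime number = 79
Compute 79 × 2 = 158
158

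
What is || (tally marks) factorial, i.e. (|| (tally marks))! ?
Convert || (tally marks) → 2 (decimal)
Compute 2! = 2
2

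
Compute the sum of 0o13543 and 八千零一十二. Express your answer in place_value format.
Convert 0o13543 (octal) → 1×4096 + 3×512 + 5×64 + 4×8 + 3 = 5987 (decimal)
Convert 八千零一十二 (Chinese numeral) → 8×1000 + 1×10 + 2 = 8012 (decimal)
Compute 5987 + 8012 = 13999
Convert 13999 (decimal) → 13999 = 13×1000 + 9×100 + 9×10 + 9 → 13 thousands, 9 hundreds, 9 tens, 9 ones (place-value notation)
13 thousands, 9 hundreds, 9 tens, 9 ones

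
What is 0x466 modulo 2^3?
Convert 0x466 (hexadecimal) → 4×256 + 6×16 + 6 = 1126 (decimal)
Convert 2^3 (power) → 8 (decimal)
Compute 1126 mod 8 = 6
6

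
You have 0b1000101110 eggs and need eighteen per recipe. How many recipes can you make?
Convert 0b1000101110 (binary) → 512 + 32 + 8 + 4 + 2 = 558 (decimal)
Convert eighteen (English words) → 18 (decimal)
Compute 558 ÷ 18 = 31
31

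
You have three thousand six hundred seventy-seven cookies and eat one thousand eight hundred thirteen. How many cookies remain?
Convert three thousand six hundred seventy-seven (English words) → 3×1000 + 6×100 + 77 = 3677 (decimal)
Convert one thousand eight hundred thirteen (English words) → 1×1000 + 8×100 + 13 = 1813 (decimal)
Compute 3677 - 1813 = 1864
1864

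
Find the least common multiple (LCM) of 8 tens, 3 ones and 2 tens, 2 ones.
Convert 8 tens, 3 ones (place-value notation) → 8×10 + 3 = 83 (decimal)
Convert 2 tens, 2 ones (place-value notation) → 2×10 + 2 = 22 (decimal)
Compute lcm(83, 22) = 1826
1826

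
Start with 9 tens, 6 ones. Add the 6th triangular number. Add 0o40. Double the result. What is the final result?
Convert 9 tens, 6 ones (place-value notation) → 9×10 + 6 = 96 (decimal)
Start: 96
Convert the 6th triangular number (triangular index) → 6×7/2 = 21 (decimal)
96 + 21 = 117
Convert 0o40 (octal) → 4×8 = 32 (decimal)
117 + 32 = 149
149 × 2 = 298
298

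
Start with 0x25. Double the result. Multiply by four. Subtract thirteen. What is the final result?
Convert 0x25 (hexadecimal) → 2×16 + 5 = 37 (decimal)
Start: 37
37 × 2 = 74
Convert four (English words) → 4 (decimal)
74 × 4 = 296
Convert thirteen (English words) → 13 (decimal)
296 - 13 = 283
283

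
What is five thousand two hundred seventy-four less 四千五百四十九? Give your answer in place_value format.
Convert five thousand two hundred seventy-four (English words) → 5×1000 + 2×100 + 74 = 5274 (decimal)
Convert 四千五百四十九 (Chinese numeral) → 4×1000 + 5×100 + 4×10 + 9 = 4549 (decimal)
Compute 5274 - 4549 = 725
Convert 725 (decimal) → 725 = 7×100 + 2×10 + 5 → 7 hundreds, 2 tens, 5 ones (place-value notation)
7 hundreds, 2 tens, 5 ones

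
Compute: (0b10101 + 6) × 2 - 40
Convert 0b10101 (binary) → 16 + 4 + 1 = 21 (decimal)
Expression in decimal: (21 + 6) × 2 - 40
Parentheses first: 21 + 6 = 27
Multiply: 27 × 2 = 54
Subtract: 54 - 40 = 14
14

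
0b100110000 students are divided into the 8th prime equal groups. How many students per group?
Convert 0b100110000 (binary) → 256 + 32 + 16 = 304 (decimal)
Convert the 8th prime (prime index) → 19 (decimal)
Compute 304 ÷ 19 = 16
16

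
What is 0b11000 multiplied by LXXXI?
Convert 0b11000 (binary) → 16 + 8 = 24 (decimal)
Convert LXXXI (Roman numeral) → 50 + 10 + 10 + 10 + 1 = 81 (decimal)
Compute 24 × 81 = 1944
1944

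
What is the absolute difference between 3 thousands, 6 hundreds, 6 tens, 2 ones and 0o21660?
Convert 3 thousands, 6 hundreds, 6 tens, 2 ones (place-value notation) → 3×1000 + 6×100 + 6×10 + 2 = 3662 (decimal)
Convert 0o21660 (octal) → 2×4096 + 1×512 + 6×64 + 6×8 = 9136 (decimal)
Compute |3662 - 9136| = 5474
5474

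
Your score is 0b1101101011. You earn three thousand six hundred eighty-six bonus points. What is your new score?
Convert 0b1101101011 (binary) → 512 + 256 + 64 + 32 + 8 + 2 + 1 = 875 (decimal)
Convert three thousand six hundred eighty-six (English words) → 3×1000 + 6×100 + 86 = 3686 (decimal)
Compute 875 + 3686 = 4561
4561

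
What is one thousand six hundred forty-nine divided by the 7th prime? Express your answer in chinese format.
Convert one thousand six hundred forty-nine (English words) → 1×1000 + 6×100 + 49 = 1649 (decimal)
Convert the 7th prime (prime index) → 17 (decimal)
Compute 1649 ÷ 17 = 97
Convert 97 (decimal) → 97 = 9×10 + 7 → 九十七 (Chinese numeral)
九十七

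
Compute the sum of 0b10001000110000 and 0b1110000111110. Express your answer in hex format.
Convert 0b10001000110000 (binary) → 8192 + 512 + 32 + 16 = 8752 (decimal)
Convert 0b1110000111110 (binary) → 4096 + 2048 + 1024 + 32 + 16 + 8 + 4 + 2 = 7230 (decimal)
Compute 8752 + 7230 = 15982
Convert 15982 (decimal) → 15982 = 3×4096 + 14×256 + 6×16 + 14 → 0x3E6E (hexadecimal)
0x3E6E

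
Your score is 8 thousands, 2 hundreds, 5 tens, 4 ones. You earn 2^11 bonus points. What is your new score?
Convert 8 thousands, 2 hundreds, 5 tens, 4 ones (place-value notation) → 8×1000 + 2×100 + 5×10 + 4 = 8254 (decimal)
Convert 2^11 (power) → 2048 (decimal)
Compute 8254 + 2048 = 10302
10302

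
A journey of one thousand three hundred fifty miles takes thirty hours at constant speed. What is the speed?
Convert one thousand three hundred fifty (English words) → 1×1000 + 3×100 + 50 = 1350 (decimal)
Convert thirty (English words) → 30 (decimal)
Compute 1350 ÷ 30 = 45
45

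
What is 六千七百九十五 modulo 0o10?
Convert 六千七百九十五 (Chinese numeral) → 6×1000 + 7×100 + 9×10 + 5 = 6795 (decimal)
Convert 0o10 (octal) → 1×8 = 8 (decimal)
Compute 6795 mod 8 = 3
3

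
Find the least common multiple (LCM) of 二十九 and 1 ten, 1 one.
Convert 二十九 (Chinese numeral) → 2×10 + 9 = 29 (decimal)
Convert 1 ten, 1 one (place-value notation) → 1×10 + 1 = 11 (decimal)
Compute lcm(29, 11) = 319
319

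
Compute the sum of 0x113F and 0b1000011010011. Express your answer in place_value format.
Convert 0x113F (hexadecimal) → 1×4096 + 1×256 + 3×16 + 15 = 4415 (decimal)
Convert 0b1000011010011 (binary) → 4096 + 128 + 64 + 16 + 2 + 1 = 4307 (decimal)
Compute 4415 + 4307 = 8722
Convert 8722 (decimal) → 8722 = 8×1000 + 7×100 + 2×10 + 2 → 8 thousands, 7 hundreds, 2 tens, 2 ones (place-value notation)
8 thousands, 7 hundreds, 2 tens, 2 ones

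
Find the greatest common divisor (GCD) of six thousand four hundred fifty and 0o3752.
Convert six thousand four hundred fifty (English words) → 6×1000 + 4×100 + 50 = 6450 (decimal)
Convert 0o3752 (octal) → 3×512 + 7×64 + 5×8 + 2 = 2026 (decimal)
Compute gcd(6450, 2026) = 2
2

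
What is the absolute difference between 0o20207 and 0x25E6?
Convert 0o20207 (octal) → 2×4096 + 2×64 + 7 = 8327 (decimal)
Convert 0x25E6 (hexadecimal) → 2×4096 + 5×256 + 14×16 + 6 = 9702 (decimal)
Compute |8327 - 9702| = 1375
1375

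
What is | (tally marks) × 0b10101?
Convert | (tally marks) → 1 (decimal)
Convert 0b10101 (binary) → 16 + 4 + 1 = 21 (decimal)
Compute 1 × 21 = 21
21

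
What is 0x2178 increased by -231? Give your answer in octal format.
Convert 0x2178 (hexadecimal) → 2×4096 + 1×256 + 7×16 + 8 = 8568 (decimal)
Compute 8568 + -231 = 8337
Convert 8337 (decimal) → 8337 = 2×4096 + 2×64 + 2×8 + 1 → 0o20221 (octal)
0o20221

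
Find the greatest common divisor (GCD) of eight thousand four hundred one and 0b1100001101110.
Convert eight thousand four hundred one (English words) → 8×1000 + 4×100 + 1 = 8401 (decimal)
Convert 0b1100001101110 (binary) → 4096 + 2048 + 64 + 32 + 8 + 4 + 2 = 6254 (decimal)
Compute gcd(8401, 6254) = 1
1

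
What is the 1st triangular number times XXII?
Convert the 1st triangular number (triangular index) → 1×2/2 = 1 (decimal)
Convert XXII (Roman numeral) → 10 + 10 + 1 + 1 = 22 (decimal)
Compute 1 × 22 = 22
22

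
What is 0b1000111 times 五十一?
Convert 0b1000111 (binary) → 64 + 4 + 2 + 1 = 71 (decimal)
Convert 五十一 (Chinese numeral) → 5×10 + 1 = 51 (decimal)
Compute 71 × 51 = 3621
3621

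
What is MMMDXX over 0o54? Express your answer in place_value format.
Convert MMMDXX (Roman numeral) → 1000 + 1000 + 1000 + 500 + 10 + 10 = 3520 (decimal)
Convert 0o54 (octal) → 5×8 + 4 = 44 (decimal)
Compute 3520 ÷ 44 = 80
Convert 80 (decimal) → 80 = 8×10 → 8 tens (place-value notation)
8 tens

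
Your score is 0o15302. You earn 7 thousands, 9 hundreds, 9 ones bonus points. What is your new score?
Convert 0o15302 (octal) → 1×4096 + 5×512 + 3×64 + 2 = 6850 (decimal)
Convert 7 thousands, 9 hundreds, 9 ones (place-value notation) → 7×1000 + 9×100 + 9 = 7909 (decimal)
Compute 6850 + 7909 = 14759
14759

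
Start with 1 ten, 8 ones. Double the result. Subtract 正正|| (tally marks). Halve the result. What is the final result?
Convert 1 ten, 8 ones (place-value notation) → 1×10 + 8 = 18 (decimal)
Start: 18
18 × 2 = 36
Convert 正正|| (tally marks) → 5 + 5 + 2 = 12 (decimal)
36 - 12 = 24
24 ÷ 2 = 12
12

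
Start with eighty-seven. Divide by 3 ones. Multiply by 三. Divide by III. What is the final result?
Convert eighty-seven (English words) → 87 (decimal)
Start: 87
Convert 3 ones (place-value notation) → 3 (decimal)
87 ÷ 3 = 29
Convert 三 (Chinese numeral) → 3 (decimal)
29 × 3 = 87
Convert III (Roman numeral) → 1 + 1 + 1 = 3 (decimal)
87 ÷ 3 = 29
29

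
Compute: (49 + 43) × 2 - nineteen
Convert nineteen (English words) → 19 (decimal)
Expression in decimal: (49 + 43) × 2 - 19
Parentheses first: 49 + 43 = 92
Multiply: 92 × 2 = 184
Subtract: 184 - 19 = 165
165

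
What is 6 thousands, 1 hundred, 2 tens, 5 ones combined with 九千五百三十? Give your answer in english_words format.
Convert 6 thousands, 1 hundred, 2 tens, 5 ones (place-value notation) → 6×1000 + 1×100 + 2×10 + 5 = 6125 (decimal)
Convert 九千五百三十 (Chinese numeral) → 9×1000 + 5×100 + 3×10 = 9530 (decimal)
Compute 6125 + 9530 = 15655
Convert 15655 (decimal) → 15655 = 15×1000 + 6×100 + 55 → fifteen thousand six hundred fifty-five (English words)
fifteen thousand six hundred fifty-five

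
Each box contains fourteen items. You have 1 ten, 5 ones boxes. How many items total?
Convert fourteen (English words) → 14 (decimal)
Convert 1 ten, 5 ones (place-value notation) → 1×10 + 5 = 15 (decimal)
Compute 14 × 15 = 210
210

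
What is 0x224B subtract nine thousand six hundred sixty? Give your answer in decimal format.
Convert 0x224B (hexadecimal) → 2×4096 + 2×256 + 4×16 + 11 = 8779 (decimal)
Convert nine thousand six hundred sixty (English words) → 9×1000 + 6×100 + 60 = 9660 (decimal)
Compute 8779 - 9660 = -881
-881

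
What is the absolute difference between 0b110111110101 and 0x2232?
Convert 0b110111110101 (binary) → 2048 + 1024 + 256 + 128 + 64 + 32 + 16 + 4 + 1 = 3573 (decimal)
Convert 0x2232 (hexadecimal) → 2×4096 + 2×256 + 3×16 + 2 = 8754 (decimal)
Compute |3573 - 8754| = 5181
5181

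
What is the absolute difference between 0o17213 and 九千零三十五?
Convert 0o17213 (octal) → 1×4096 + 7×512 + 2×64 + 1×8 + 3 = 7819 (decimal)
Convert 九千零三十五 (Chinese numeral) → 9×1000 + 3×10 + 5 = 9035 (decimal)
Compute |7819 - 9035| = 1216
1216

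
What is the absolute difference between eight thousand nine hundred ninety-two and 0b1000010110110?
Convert eight thousand nine hundred ninety-two (English words) → 8×1000 + 9×100 + 92 = 8992 (decimal)
Convert 0b1000010110110 (binary) → 4096 + 128 + 32 + 16 + 4 + 2 = 4278 (decimal)
Compute |8992 - 4278| = 4714
4714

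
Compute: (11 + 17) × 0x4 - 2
Convert 0x4 (hexadecimal) → 4 (decimal)
Expression in decimal: (11 + 17) × 4 - 2
Parentheses first: 11 + 17 = 28
Multiply: 28 × 4 = 112
Subtract: 112 - 2 = 110
110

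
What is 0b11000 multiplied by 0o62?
Convert 0b11000 (binary) → 16 + 8 = 24 (decimal)
Convert 0o62 (octal) → 6×8 + 2 = 50 (decimal)
Compute 24 × 50 = 1200
1200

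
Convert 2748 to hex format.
Convert 2748 (decimal) → 2748 = 10×256 + 11×16 + 12 → 0xABC (hexadecimal)
0xABC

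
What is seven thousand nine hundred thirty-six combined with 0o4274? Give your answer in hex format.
Convert seven thousand nine hundred thirty-six (English words) → 7×1000 + 9×100 + 36 = 7936 (decimal)
Convert 0o4274 (octal) → 4×512 + 2×64 + 7×8 + 4 = 2236 (decimal)
Compute 7936 + 2236 = 10172
Convert 10172 (decimal) → 10172 = 2×4096 + 7×256 + 11×16 + 12 → 0x27BC (hexadecimal)
0x27BC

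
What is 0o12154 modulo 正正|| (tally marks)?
Convert 0o12154 (octal) → 1×4096 + 2×512 + 1×64 + 5×8 + 4 = 5228 (decimal)
Convert 正正|| (tally marks) → 5 + 5 + 2 = 12 (decimal)
Compute 5228 mod 12 = 8
8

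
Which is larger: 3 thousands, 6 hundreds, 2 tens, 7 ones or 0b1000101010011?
Convert 3 thousands, 6 hundreds, 2 tens, 7 ones (place-value notation) → 3×1000 + 6×100 + 2×10 + 7 = 3627 (decimal)
Convert 0b1000101010011 (binary) → 4096 + 256 + 64 + 16 + 2 + 1 = 4435 (decimal)
Compare 3627 vs 4435: larger = 4435
4435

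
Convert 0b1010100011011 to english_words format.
Convert 0b1010100011011 (binary) → 4096 + 1024 + 256 + 16 + 8 + 2 + 1 = 5403 (decimal)
Convert 5403 (decimal) → 5403 = 5×1000 + 4×100 + 3 → five thousand four hundred three (English words)
five thousand four hundred three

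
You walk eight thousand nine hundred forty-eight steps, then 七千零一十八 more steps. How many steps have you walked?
Convert eight thousand nine hundred forty-eight (English words) → 8×1000 + 9×100 + 48 = 8948 (decimal)
Convert 七千零一十八 (Chinese numeral) → 7×1000 + 1×10 + 8 = 7018 (decimal)
Compute 8948 + 7018 = 15966
15966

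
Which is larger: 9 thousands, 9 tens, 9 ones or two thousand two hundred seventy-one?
Convert 9 thousands, 9 tens, 9 ones (place-value notation) → 9×1000 + 9×10 + 9 = 9099 (decimal)
Convert two thousand two hundred seventy-one (English words) → 2×1000 + 2×100 + 71 = 2271 (decimal)
Compare 9099 vs 2271: larger = 9099
9099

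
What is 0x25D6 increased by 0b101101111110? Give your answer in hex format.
Convert 0x25D6 (hexadecimal) → 2×4096 + 5×256 + 13×16 + 6 = 9686 (decimal)
Convert 0b101101111110 (binary) → 2048 + 512 + 256 + 64 + 32 + 16 + 8 + 4 + 2 = 2942 (decimal)
Compute 9686 + 2942 = 12628
Convert 12628 (decimal) → 12628 = 3×4096 + 1×256 + 5×16 + 4 → 0x3154 (hexadecimal)
0x3154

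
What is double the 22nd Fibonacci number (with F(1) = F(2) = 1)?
The 22nd Fibonacci number (with F(1) = F(2) = 1) = 17711
Compute 17711 × 2 = 35422
35422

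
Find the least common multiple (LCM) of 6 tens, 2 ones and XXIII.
Convert 6 tens, 2 ones (place-value notation) → 6×10 + 2 = 62 (decimal)
Convert XXIII (Roman numeral) → 10 + 10 + 1 + 1 + 1 = 23 (decimal)
Compute lcm(62, 23) = 1426
1426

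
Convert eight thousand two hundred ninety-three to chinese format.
Convert eight thousand two hundred ninety-three (English words) → 8×1000 + 2×100 + 93 = 8293 (decimal)
Convert 8293 (decimal) → 8293 = 8×1000 + 2×100 + 9×10 + 3 → 八千二百九十三 (Chinese numeral)
八千二百九十三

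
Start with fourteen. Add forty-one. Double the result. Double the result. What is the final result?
Convert fourteen (English words) → 14 (decimal)
Start: 14
Convert forty-one (English words) → 41 (decimal)
14 + 41 = 55
55 × 2 = 110
110 × 2 = 220
220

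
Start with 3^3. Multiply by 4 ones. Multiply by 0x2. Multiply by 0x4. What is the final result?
Convert 3^3 (power) → 27 (decimal)
Start: 27
Convert 4 ones (place-value notation) → 4 (decimal)
27 × 4 = 108
Convert 0x2 (hexadecimal) → 2 (decimal)
108 × 2 = 216
Convert 0x4 (hexadecimal) → 4 (decimal)
216 × 4 = 864
864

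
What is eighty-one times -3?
Convert eighty-one (English words) → 81 (decimal)
Compute 81 × -3 = -243
-243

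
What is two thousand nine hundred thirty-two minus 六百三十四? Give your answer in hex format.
Convert two thousand nine hundred thirty-two (English words) → 2×1000 + 9×100 + 32 = 2932 (decimal)
Convert 六百三十四 (Chinese numeral) → 6×100 + 3×10 + 4 = 634 (decimal)
Compute 2932 - 634 = 2298
Convert 2298 (decimal) → 2298 = 8×256 + 15×16 + 10 → 0x8FA (hexadecimal)
0x8FA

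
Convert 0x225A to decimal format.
Convert 0x225A (hexadecimal) → 2×4096 + 2×256 + 5×16 + 10 = 8794 (decimal)
8794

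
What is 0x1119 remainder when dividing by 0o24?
Convert 0x1119 (hexadecimal) → 1×4096 + 1×256 + 1×16 + 9 = 4377 (decimal)
Convert 0o24 (octal) → 2×8 + 4 = 20 (decimal)
Compute 4377 mod 20 = 17
17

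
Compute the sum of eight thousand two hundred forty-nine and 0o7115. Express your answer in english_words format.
Convert eight thousand two hundred forty-nine (English words) → 8×1000 + 2×100 + 49 = 8249 (decimal)
Convert 0o7115 (octal) → 7×512 + 1×64 + 1×8 + 5 = 3661 (decimal)
Compute 8249 + 3661 = 11910
Convert 11910 (decimal) → 11910 = 11×1000 + 9×100 + 10 → eleven thousand nine hundred ten (English words)
eleven thousand nine hundred ten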